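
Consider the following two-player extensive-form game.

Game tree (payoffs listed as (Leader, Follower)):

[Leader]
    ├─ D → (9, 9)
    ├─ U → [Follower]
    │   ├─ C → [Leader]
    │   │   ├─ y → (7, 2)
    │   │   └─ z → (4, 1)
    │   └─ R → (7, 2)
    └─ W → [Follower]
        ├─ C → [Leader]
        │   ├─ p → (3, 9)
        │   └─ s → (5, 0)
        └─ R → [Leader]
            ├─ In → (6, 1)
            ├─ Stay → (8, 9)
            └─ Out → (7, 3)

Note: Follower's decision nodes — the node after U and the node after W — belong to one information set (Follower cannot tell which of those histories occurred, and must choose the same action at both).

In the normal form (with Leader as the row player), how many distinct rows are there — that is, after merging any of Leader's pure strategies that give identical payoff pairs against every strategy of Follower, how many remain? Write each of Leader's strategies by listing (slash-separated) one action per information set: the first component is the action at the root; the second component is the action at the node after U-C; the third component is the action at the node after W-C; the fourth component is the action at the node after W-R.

Leader has 36 pure strategies: D/y/p/In, D/y/p/Stay, D/y/p/Out, D/y/s/In, D/y/s/Stay, D/y/s/Out, D/z/p/In, D/z/p/Stay, D/z/p/Out, D/z/s/In, D/z/s/Stay, D/z/s/Out, U/y/p/In, U/y/p/Stay, U/y/p/Out, U/y/s/In, U/y/s/Stay, U/y/s/Out, U/z/p/In, U/z/p/Stay, U/z/p/Out, U/z/s/In, U/z/s/Stay, U/z/s/Out, W/y/p/In, W/y/p/Stay, W/y/p/Out, W/y/s/In, W/y/s/Stay, W/y/s/Out, W/z/p/In, W/z/p/Stay, W/z/p/Out, W/z/s/In, W/z/s/Stay, W/z/s/Out. Columns: C, R.
{D/y/p/In, D/y/p/Stay, D/y/p/Out, D/y/s/In, D/y/s/Stay, D/y/s/Out, D/z/p/In, D/z/p/Stay, D/z/p/Out, D/z/s/In, D/z/s/Stay, D/z/s/Out} → row (9,9) (9,9)
{U/y/p/In, U/y/p/Stay, U/y/p/Out, U/y/s/In, U/y/s/Stay, U/y/s/Out} → row (7,2) (7,2)
{U/z/p/In, U/z/p/Stay, U/z/p/Out, U/z/s/In, U/z/s/Stay, U/z/s/Out} → row (4,1) (7,2)
{W/y/p/In, W/z/p/In} → row (3,9) (6,1)
{W/y/p/Stay, W/z/p/Stay} → row (3,9) (8,9)
{W/y/p/Out, W/z/p/Out} → row (3,9) (7,3)
{W/y/s/In, W/z/s/In} → row (5,0) (6,1)
{W/y/s/Stay, W/z/s/Stay} → row (5,0) (8,9)
{W/y/s/Out, W/z/s/Out} → row (5,0) (7,3)
That's 9 distinct rows out of 36 strategies.

9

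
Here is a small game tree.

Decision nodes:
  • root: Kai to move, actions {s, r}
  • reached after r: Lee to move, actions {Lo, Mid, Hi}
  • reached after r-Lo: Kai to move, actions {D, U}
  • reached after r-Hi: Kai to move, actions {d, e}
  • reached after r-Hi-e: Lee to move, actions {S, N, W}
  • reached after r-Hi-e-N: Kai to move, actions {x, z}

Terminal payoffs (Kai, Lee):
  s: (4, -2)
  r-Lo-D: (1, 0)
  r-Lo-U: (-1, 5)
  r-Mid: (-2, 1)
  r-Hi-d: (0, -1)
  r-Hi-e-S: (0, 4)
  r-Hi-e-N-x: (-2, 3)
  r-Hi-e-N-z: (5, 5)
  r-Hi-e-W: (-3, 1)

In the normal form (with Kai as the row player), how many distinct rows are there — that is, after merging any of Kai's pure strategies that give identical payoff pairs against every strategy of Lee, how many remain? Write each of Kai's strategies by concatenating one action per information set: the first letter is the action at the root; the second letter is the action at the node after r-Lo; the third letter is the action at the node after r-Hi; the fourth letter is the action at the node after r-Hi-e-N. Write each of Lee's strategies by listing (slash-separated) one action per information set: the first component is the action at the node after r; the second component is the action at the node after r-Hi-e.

Kai has 16 pure strategies: sDdx, sDdz, sDex, sDez, sUdx, sUdz, sUex, sUez, rDdx, rDdz, rDex, rDez, rUdx, rUdz, rUex, rUez. Columns: Lo/S, Lo/N, Lo/W, Mid/S, Mid/N, Mid/W, Hi/S, Hi/N, Hi/W.
{sDdx, sDdz, sDex, sDez, sUdx, sUdz, sUex, sUez} → row (4,-2) (4,-2) (4,-2) (4,-2) (4,-2) (4,-2) (4,-2) (4,-2) (4,-2)
{rDdx, rDdz} → row (1,0) (1,0) (1,0) (-2,1) (-2,1) (-2,1) (0,-1) (0,-1) (0,-1)
{rDex} → row (1,0) (1,0) (1,0) (-2,1) (-2,1) (-2,1) (0,4) (-2,3) (-3,1)
{rDez} → row (1,0) (1,0) (1,0) (-2,1) (-2,1) (-2,1) (0,4) (5,5) (-3,1)
{rUdx, rUdz} → row (-1,5) (-1,5) (-1,5) (-2,1) (-2,1) (-2,1) (0,-1) (0,-1) (0,-1)
{rUex} → row (-1,5) (-1,5) (-1,5) (-2,1) (-2,1) (-2,1) (0,4) (-2,3) (-3,1)
{rUez} → row (-1,5) (-1,5) (-1,5) (-2,1) (-2,1) (-2,1) (0,4) (5,5) (-3,1)
That's 7 distinct rows out of 16 strategies.

7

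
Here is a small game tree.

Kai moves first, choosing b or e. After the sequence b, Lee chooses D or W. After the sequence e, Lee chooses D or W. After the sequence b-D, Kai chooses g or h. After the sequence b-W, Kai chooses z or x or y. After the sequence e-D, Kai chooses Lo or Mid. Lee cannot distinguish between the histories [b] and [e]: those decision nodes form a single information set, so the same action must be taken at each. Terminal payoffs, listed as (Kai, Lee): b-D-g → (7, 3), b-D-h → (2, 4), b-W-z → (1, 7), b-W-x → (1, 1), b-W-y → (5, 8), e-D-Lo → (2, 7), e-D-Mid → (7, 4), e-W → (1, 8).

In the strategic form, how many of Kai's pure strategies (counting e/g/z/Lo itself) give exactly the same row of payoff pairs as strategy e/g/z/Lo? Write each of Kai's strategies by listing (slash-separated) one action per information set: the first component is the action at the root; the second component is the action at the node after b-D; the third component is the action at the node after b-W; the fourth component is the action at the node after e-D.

6

Row for e/g/z/Lo (columns D, W): (2,7) (1,8).
Under e/g/z/Lo, Kai's choice at the node after b-D and at the node after b-W can never be reached regardless of what Lee does, so varying those choices leaves every outcome unchanged.
Holding the reachable choices fixed and varying the unreachable ones freely already gives 2 × 3 = 6 equivalent strategies.
No other strategy reproduces this row, so those 6 are the full class: e/g/z/Lo, e/g/x/Lo, e/g/y/Lo, e/h/z/Lo, e/h/x/Lo, e/h/y/Lo.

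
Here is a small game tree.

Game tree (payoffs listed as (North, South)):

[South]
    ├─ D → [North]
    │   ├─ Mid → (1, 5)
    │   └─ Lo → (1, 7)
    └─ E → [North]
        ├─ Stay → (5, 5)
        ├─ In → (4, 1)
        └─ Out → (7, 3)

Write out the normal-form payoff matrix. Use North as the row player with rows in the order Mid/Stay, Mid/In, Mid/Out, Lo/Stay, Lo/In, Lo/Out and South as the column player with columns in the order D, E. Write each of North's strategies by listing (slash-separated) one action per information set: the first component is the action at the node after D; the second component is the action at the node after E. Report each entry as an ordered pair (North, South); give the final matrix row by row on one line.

Row Mid/Stay: D→(1,5), E→(5,5)
Row Mid/In: D→(1,5), E→(4,1)
Row Mid/Out: D→(1,5), E→(7,3)
Row Lo/Stay: D→(1,7), E→(5,5)
Row Lo/In: D→(1,7), E→(4,1)
Row Lo/Out: D→(1,7), E→(7,3)

Mid/Stay: (1,5) (5,5) | Mid/In: (1,5) (4,1) | Mid/Out: (1,5) (7,3) | Lo/Stay: (1,7) (5,5) | Lo/In: (1,7) (4,1) | Lo/Out: (1,7) (7,3)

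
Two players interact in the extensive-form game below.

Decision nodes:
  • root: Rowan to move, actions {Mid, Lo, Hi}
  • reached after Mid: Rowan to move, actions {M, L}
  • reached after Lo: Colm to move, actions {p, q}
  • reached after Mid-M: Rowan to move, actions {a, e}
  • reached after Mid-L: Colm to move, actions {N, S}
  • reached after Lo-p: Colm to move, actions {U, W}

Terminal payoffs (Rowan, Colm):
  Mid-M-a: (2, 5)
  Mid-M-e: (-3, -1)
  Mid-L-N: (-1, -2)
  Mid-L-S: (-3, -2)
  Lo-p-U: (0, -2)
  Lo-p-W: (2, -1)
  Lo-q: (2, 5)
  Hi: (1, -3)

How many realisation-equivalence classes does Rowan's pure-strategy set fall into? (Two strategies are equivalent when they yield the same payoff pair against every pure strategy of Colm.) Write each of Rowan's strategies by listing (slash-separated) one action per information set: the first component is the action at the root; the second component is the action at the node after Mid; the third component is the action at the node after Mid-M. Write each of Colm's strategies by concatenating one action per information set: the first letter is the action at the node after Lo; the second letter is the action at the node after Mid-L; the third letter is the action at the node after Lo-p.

5

Rowan has 12 pure strategies: Mid/M/a, Mid/M/e, Mid/L/a, Mid/L/e, Lo/M/a, Lo/M/e, Lo/L/a, Lo/L/e, Hi/M/a, Hi/M/e, Hi/L/a, Hi/L/e. Columns: pNU, pNW, pSU, pSW, qNU, qNW, qSU, qSW.
{Mid/M/a} → row (2,5) (2,5) (2,5) (2,5) (2,5) (2,5) (2,5) (2,5)
{Mid/M/e} → row (-3,-1) (-3,-1) (-3,-1) (-3,-1) (-3,-1) (-3,-1) (-3,-1) (-3,-1)
{Mid/L/a, Mid/L/e} → row (-1,-2) (-1,-2) (-3,-2) (-3,-2) (-1,-2) (-1,-2) (-3,-2) (-3,-2)
{Lo/M/a, Lo/M/e, Lo/L/a, Lo/L/e} → row (0,-2) (2,-1) (0,-2) (2,-1) (2,5) (2,5) (2,5) (2,5)
{Hi/M/a, Hi/M/e, Hi/L/a, Hi/L/e} → row (1,-3) (1,-3) (1,-3) (1,-3) (1,-3) (1,-3) (1,-3) (1,-3)
That's 5 distinct rows out of 12 strategies.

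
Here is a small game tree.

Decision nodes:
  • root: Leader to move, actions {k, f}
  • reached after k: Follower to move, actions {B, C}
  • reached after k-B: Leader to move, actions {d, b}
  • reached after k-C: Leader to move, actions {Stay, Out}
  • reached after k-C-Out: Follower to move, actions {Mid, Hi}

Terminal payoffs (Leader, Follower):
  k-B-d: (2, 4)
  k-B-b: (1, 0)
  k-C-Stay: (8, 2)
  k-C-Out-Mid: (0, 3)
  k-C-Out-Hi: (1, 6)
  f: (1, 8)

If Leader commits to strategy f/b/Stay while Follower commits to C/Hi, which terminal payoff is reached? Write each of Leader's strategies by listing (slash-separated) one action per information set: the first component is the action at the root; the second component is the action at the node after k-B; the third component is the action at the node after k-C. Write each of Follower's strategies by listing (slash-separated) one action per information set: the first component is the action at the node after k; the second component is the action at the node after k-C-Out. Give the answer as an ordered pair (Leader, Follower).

Trace the play path from the root:
  Leader plays f
→ terminal payoff (1, 8).
(Leader's choice at the node after k-B is never reached on this path, so it doesn't affect the outcome.)

(1, 8)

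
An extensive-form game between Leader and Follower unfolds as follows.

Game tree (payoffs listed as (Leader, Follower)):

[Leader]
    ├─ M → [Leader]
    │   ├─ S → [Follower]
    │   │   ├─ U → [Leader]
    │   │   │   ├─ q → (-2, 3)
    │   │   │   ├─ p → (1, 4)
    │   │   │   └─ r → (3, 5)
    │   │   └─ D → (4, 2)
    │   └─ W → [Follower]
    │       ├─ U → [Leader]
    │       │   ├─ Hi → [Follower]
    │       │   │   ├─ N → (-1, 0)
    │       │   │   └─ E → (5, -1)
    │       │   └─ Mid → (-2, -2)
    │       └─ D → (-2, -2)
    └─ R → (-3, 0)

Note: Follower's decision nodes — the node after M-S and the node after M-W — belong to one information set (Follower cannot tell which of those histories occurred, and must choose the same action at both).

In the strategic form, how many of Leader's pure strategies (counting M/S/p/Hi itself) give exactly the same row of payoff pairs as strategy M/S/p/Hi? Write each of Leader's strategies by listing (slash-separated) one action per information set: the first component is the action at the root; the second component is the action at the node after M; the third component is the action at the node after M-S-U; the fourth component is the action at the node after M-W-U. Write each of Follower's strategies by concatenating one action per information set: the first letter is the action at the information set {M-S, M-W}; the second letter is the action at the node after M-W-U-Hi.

Row for M/S/p/Hi (columns UN, UE, DN, DE): (1,4) (1,4) (4,2) (4,2).
Under M/S/p/Hi, Leader's choice at the node after M-W-U can never be reached regardless of what Follower does, so varying those choices leaves every outcome unchanged.
Holding the reachable choices fixed and varying the unreachable one freely already gives 2 equivalent strategies.
No other strategy reproduces this row, so those 2 are the full class: M/S/p/Hi, M/S/p/Mid.

2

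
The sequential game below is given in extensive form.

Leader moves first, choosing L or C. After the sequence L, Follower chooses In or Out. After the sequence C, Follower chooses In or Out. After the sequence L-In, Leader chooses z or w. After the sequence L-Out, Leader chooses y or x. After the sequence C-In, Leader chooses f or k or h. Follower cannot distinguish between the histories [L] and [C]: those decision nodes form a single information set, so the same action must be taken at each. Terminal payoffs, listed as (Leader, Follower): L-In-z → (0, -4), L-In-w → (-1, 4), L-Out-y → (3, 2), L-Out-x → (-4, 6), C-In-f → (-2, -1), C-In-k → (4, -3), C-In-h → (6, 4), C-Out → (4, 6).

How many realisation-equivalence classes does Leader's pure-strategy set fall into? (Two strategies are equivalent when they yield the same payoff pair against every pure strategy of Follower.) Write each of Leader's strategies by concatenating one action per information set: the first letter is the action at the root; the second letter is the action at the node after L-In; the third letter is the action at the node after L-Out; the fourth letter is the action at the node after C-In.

7

Leader has 24 pure strategies: Lzyf, Lzyk, Lzyh, Lzxf, Lzxk, Lzxh, Lwyf, Lwyk, Lwyh, Lwxf, Lwxk, Lwxh, Czyf, Czyk, Czyh, Czxf, Czxk, Czxh, Cwyf, Cwyk, Cwyh, Cwxf, Cwxk, Cwxh. Columns: In, Out.
{Lzyf, Lzyk, Lzyh} → row (0,-4) (3,2)
{Lzxf, Lzxk, Lzxh} → row (0,-4) (-4,6)
{Lwyf, Lwyk, Lwyh} → row (-1,4) (3,2)
{Lwxf, Lwxk, Lwxh} → row (-1,4) (-4,6)
{Czyf, Czxf, Cwyf, Cwxf} → row (-2,-1) (4,6)
{Czyk, Czxk, Cwyk, Cwxk} → row (4,-3) (4,6)
{Czyh, Czxh, Cwyh, Cwxh} → row (6,4) (4,6)
That's 7 distinct rows out of 24 strategies.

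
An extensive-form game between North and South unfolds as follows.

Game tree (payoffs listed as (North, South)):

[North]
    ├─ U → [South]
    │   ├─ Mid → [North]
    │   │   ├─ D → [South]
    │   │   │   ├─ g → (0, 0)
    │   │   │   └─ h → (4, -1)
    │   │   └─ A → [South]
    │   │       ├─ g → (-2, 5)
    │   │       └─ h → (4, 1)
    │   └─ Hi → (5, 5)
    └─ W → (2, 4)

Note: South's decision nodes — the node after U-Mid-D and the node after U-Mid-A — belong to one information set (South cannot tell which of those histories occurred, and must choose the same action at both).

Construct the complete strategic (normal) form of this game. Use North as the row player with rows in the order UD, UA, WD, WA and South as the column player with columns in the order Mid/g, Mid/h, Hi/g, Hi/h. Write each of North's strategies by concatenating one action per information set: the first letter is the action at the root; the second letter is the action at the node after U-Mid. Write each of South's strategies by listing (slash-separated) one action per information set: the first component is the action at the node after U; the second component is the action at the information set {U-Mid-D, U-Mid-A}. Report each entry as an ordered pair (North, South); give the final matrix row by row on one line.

        Mid/g    Mid/h     Hi/g     Hi/h
  UD    (0,0)   (4,-1)    (5,5)    (5,5)
  UA   (-2,5)    (4,1)    (5,5)    (5,5)
  WD    (2,4)    (2,4)    (2,4)    (2,4)
  WA    (2,4)    (2,4)    (2,4)    (2,4)

UD: (0,0) (4,-1) (5,5) (5,5) | UA: (-2,5) (4,1) (5,5) (5,5) | WD: (2,4) (2,4) (2,4) (2,4) | WA: (2,4) (2,4) (2,4) (2,4)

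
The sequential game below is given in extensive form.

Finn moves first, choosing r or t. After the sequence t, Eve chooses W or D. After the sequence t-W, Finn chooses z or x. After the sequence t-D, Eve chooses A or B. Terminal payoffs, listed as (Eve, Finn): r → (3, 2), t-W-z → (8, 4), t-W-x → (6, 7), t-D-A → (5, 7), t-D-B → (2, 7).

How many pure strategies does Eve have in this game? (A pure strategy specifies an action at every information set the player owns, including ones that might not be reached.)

4

Eve owns the node after t with actions {W, D} — two choices.
Eve owns the node after t-D with actions {A, B} — two choices.
A pure strategy fixes one action at each information set independently, so the count is the product 2 × 2 = 4.
(For reference, Finn has 4 pure strategies, giving a 4×4 normal-form matrix.)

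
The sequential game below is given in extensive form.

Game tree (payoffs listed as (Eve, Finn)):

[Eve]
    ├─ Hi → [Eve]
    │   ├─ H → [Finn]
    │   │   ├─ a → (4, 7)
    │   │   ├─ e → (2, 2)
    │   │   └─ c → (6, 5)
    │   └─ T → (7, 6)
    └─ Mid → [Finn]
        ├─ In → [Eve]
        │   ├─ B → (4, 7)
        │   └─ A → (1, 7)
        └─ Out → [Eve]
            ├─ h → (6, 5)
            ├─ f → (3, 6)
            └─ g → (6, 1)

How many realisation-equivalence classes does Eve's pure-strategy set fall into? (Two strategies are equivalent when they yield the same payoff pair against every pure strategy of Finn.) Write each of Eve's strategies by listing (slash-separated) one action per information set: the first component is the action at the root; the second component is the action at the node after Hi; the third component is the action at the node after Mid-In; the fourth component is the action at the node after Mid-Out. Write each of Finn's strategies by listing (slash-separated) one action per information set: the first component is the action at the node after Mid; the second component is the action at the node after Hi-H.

Eve has 24 pure strategies: Hi/H/B/h, Hi/H/B/f, Hi/H/B/g, Hi/H/A/h, Hi/H/A/f, Hi/H/A/g, Hi/T/B/h, Hi/T/B/f, Hi/T/B/g, Hi/T/A/h, Hi/T/A/f, Hi/T/A/g, Mid/H/B/h, Mid/H/B/f, Mid/H/B/g, Mid/H/A/h, Mid/H/A/f, Mid/H/A/g, Mid/T/B/h, Mid/T/B/f, Mid/T/B/g, Mid/T/A/h, Mid/T/A/f, Mid/T/A/g. Columns: In/a, In/e, In/c, Out/a, Out/e, Out/c.
{Hi/H/B/h, Hi/H/B/f, Hi/H/B/g, Hi/H/A/h, Hi/H/A/f, Hi/H/A/g} → row (4,7) (2,2) (6,5) (4,7) (2,2) (6,5)
{Hi/T/B/h, Hi/T/B/f, Hi/T/B/g, Hi/T/A/h, Hi/T/A/f, Hi/T/A/g} → row (7,6) (7,6) (7,6) (7,6) (7,6) (7,6)
{Mid/H/B/h, Mid/T/B/h} → row (4,7) (4,7) (4,7) (6,5) (6,5) (6,5)
{Mid/H/B/f, Mid/T/B/f} → row (4,7) (4,7) (4,7) (3,6) (3,6) (3,6)
{Mid/H/B/g, Mid/T/B/g} → row (4,7) (4,7) (4,7) (6,1) (6,1) (6,1)
{Mid/H/A/h, Mid/T/A/h} → row (1,7) (1,7) (1,7) (6,5) (6,5) (6,5)
{Mid/H/A/f, Mid/T/A/f} → row (1,7) (1,7) (1,7) (3,6) (3,6) (3,6)
{Mid/H/A/g, Mid/T/A/g} → row (1,7) (1,7) (1,7) (6,1) (6,1) (6,1)
That's 8 distinct rows out of 24 strategies.

8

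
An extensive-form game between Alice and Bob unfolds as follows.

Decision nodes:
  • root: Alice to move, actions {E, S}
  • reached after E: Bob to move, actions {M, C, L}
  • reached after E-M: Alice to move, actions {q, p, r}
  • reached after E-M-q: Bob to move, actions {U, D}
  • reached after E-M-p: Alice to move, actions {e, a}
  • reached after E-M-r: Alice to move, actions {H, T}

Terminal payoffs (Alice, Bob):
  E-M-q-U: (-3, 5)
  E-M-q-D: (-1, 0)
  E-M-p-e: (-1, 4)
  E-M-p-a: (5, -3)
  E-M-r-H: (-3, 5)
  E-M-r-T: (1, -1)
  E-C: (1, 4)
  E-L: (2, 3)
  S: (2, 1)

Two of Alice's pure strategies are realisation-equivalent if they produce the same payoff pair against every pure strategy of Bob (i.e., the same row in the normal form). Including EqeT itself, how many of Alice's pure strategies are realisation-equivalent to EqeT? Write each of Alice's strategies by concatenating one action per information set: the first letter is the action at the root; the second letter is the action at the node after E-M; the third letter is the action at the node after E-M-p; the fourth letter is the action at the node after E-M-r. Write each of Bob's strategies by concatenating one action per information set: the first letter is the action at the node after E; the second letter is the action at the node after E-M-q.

Row for EqeT (columns MU, MD, CU, CD, LU, LD): (-3,5) (-1,0) (1,4) (1,4) (2,3) (2,3).
Under EqeT, Alice's choice at the node after E-M-p and at the node after E-M-r can never be reached regardless of what Bob does, so varying those choices leaves every outcome unchanged.
Holding the reachable choices fixed and varying the unreachable ones freely already gives 2 × 2 = 4 equivalent strategies.
No other strategy reproduces this row, so those 4 are the full class: EqeH, EqeT, EqaH, EqaT.

4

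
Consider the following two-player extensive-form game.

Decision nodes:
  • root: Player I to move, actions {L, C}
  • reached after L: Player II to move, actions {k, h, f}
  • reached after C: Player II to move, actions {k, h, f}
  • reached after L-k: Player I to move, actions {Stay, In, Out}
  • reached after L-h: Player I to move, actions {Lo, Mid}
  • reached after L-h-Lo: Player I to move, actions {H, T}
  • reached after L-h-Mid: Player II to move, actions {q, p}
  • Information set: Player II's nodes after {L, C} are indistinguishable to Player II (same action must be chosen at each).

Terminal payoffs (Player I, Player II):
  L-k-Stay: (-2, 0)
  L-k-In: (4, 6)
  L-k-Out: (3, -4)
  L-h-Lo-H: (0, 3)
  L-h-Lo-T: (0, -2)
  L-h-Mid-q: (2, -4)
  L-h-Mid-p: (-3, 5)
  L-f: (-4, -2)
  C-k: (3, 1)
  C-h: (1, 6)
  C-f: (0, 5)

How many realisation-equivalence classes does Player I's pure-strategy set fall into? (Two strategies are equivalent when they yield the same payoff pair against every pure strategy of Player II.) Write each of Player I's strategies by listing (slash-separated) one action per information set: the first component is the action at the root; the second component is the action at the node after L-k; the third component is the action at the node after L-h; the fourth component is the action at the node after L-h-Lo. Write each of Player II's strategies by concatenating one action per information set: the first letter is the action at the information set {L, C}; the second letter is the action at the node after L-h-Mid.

10

Player I has 24 pure strategies: L/Stay/Lo/H, L/Stay/Lo/T, L/Stay/Mid/H, L/Stay/Mid/T, L/In/Lo/H, L/In/Lo/T, L/In/Mid/H, L/In/Mid/T, L/Out/Lo/H, L/Out/Lo/T, L/Out/Mid/H, L/Out/Mid/T, C/Stay/Lo/H, C/Stay/Lo/T, C/Stay/Mid/H, C/Stay/Mid/T, C/In/Lo/H, C/In/Lo/T, C/In/Mid/H, C/In/Mid/T, C/Out/Lo/H, C/Out/Lo/T, C/Out/Mid/H, C/Out/Mid/T. Columns: kq, kp, hq, hp, fq, fp.
{L/Stay/Lo/H} → row (-2,0) (-2,0) (0,3) (0,3) (-4,-2) (-4,-2)
{L/Stay/Lo/T} → row (-2,0) (-2,0) (0,-2) (0,-2) (-4,-2) (-4,-2)
{L/Stay/Mid/H, L/Stay/Mid/T} → row (-2,0) (-2,0) (2,-4) (-3,5) (-4,-2) (-4,-2)
{L/In/Lo/H} → row (4,6) (4,6) (0,3) (0,3) (-4,-2) (-4,-2)
{L/In/Lo/T} → row (4,6) (4,6) (0,-2) (0,-2) (-4,-2) (-4,-2)
{L/In/Mid/H, L/In/Mid/T} → row (4,6) (4,6) (2,-4) (-3,5) (-4,-2) (-4,-2)
{L/Out/Lo/H} → row (3,-4) (3,-4) (0,3) (0,3) (-4,-2) (-4,-2)
{L/Out/Lo/T} → row (3,-4) (3,-4) (0,-2) (0,-2) (-4,-2) (-4,-2)
{L/Out/Mid/H, L/Out/Mid/T} → row (3,-4) (3,-4) (2,-4) (-3,5) (-4,-2) (-4,-2)
{C/Stay/Lo/H, C/Stay/Lo/T, C/Stay/Mid/H, C/Stay/Mid/T, C/In/Lo/H, C/In/Lo/T, C/In/Mid/H, C/In/Mid/T, C/Out/Lo/H, C/Out/Lo/T, C/Out/Mid/H, C/Out/Mid/T} → row (3,1) (3,1) (1,6) (1,6) (0,5) (0,5)
That's 10 distinct rows out of 24 strategies.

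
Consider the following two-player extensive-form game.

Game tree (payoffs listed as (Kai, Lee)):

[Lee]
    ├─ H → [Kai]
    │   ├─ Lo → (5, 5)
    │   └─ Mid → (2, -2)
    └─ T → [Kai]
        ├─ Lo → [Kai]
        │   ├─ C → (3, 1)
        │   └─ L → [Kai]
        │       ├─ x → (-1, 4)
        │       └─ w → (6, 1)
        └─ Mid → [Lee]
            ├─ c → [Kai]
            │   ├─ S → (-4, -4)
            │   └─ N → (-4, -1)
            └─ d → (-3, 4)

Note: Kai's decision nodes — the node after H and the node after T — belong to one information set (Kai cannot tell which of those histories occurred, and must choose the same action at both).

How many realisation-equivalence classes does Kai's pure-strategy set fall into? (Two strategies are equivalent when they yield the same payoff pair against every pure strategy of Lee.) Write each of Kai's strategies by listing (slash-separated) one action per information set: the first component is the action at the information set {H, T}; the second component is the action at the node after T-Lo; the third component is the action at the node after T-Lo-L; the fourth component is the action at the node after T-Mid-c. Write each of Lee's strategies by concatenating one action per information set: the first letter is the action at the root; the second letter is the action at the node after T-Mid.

Kai has 16 pure strategies: Lo/C/x/S, Lo/C/x/N, Lo/C/w/S, Lo/C/w/N, Lo/L/x/S, Lo/L/x/N, Lo/L/w/S, Lo/L/w/N, Mid/C/x/S, Mid/C/x/N, Mid/C/w/S, Mid/C/w/N, Mid/L/x/S, Mid/L/x/N, Mid/L/w/S, Mid/L/w/N. Columns: Hc, Hd, Tc, Td.
{Lo/C/x/S, Lo/C/x/N, Lo/C/w/S, Lo/C/w/N} → row (5,5) (5,5) (3,1) (3,1)
{Lo/L/x/S, Lo/L/x/N} → row (5,5) (5,5) (-1,4) (-1,4)
{Lo/L/w/S, Lo/L/w/N} → row (5,5) (5,5) (6,1) (6,1)
{Mid/C/x/S, Mid/C/w/S, Mid/L/x/S, Mid/L/w/S} → row (2,-2) (2,-2) (-4,-4) (-3,4)
{Mid/C/x/N, Mid/C/w/N, Mid/L/x/N, Mid/L/w/N} → row (2,-2) (2,-2) (-4,-1) (-3,4)
That's 5 distinct rows out of 16 strategies.

5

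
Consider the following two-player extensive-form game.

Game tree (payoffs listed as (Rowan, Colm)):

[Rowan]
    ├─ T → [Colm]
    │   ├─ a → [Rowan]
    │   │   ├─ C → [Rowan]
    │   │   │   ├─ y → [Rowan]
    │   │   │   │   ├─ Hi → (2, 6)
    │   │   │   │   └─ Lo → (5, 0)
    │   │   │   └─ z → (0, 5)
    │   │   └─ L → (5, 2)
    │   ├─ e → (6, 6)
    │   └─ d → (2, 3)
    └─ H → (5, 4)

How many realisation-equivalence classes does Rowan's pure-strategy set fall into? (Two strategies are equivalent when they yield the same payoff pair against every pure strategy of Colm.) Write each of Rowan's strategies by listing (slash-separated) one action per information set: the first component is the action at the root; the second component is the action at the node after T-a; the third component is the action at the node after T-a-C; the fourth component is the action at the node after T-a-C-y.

Rowan has 16 pure strategies: T/C/y/Hi, T/C/y/Lo, T/C/z/Hi, T/C/z/Lo, T/L/y/Hi, T/L/y/Lo, T/L/z/Hi, T/L/z/Lo, H/C/y/Hi, H/C/y/Lo, H/C/z/Hi, H/C/z/Lo, H/L/y/Hi, H/L/y/Lo, H/L/z/Hi, H/L/z/Lo. Columns: a, e, d.
{T/C/y/Hi} → row (2,6) (6,6) (2,3)
{T/C/y/Lo} → row (5,0) (6,6) (2,3)
{T/C/z/Hi, T/C/z/Lo} → row (0,5) (6,6) (2,3)
{T/L/y/Hi, T/L/y/Lo, T/L/z/Hi, T/L/z/Lo} → row (5,2) (6,6) (2,3)
{H/C/y/Hi, H/C/y/Lo, H/C/z/Hi, H/C/z/Lo, H/L/y/Hi, H/L/y/Lo, H/L/z/Hi, H/L/z/Lo} → row (5,4) (5,4) (5,4)
That's 5 distinct rows out of 16 strategies.

5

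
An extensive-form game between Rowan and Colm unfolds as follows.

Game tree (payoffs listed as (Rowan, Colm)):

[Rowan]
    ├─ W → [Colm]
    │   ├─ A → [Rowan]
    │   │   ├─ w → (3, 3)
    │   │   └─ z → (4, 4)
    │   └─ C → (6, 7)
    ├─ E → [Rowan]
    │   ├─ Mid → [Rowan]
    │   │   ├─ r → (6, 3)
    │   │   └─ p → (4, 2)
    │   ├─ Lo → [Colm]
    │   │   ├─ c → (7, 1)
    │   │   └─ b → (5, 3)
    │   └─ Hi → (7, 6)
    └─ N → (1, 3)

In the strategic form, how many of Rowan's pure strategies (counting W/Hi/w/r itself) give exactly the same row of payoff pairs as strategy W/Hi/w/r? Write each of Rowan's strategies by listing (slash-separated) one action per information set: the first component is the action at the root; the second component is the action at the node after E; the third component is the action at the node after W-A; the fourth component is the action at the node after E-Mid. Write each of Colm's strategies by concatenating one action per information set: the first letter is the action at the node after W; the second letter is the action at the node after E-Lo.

Row for W/Hi/w/r (columns Ac, Ab, Cc, Cb): (3,3) (3,3) (6,7) (6,7).
Under W/Hi/w/r, Rowan's choice at the node after E and at the node after E-Mid can never be reached regardless of what Colm does, so varying those choices leaves every outcome unchanged.
Holding the reachable choices fixed and varying the unreachable ones freely already gives 3 × 2 = 6 equivalent strategies.
No other strategy reproduces this row, so those 6 are the full class: W/Mid/w/r, W/Mid/w/p, W/Lo/w/r, W/Lo/w/p, W/Hi/w/r, W/Hi/w/p.

6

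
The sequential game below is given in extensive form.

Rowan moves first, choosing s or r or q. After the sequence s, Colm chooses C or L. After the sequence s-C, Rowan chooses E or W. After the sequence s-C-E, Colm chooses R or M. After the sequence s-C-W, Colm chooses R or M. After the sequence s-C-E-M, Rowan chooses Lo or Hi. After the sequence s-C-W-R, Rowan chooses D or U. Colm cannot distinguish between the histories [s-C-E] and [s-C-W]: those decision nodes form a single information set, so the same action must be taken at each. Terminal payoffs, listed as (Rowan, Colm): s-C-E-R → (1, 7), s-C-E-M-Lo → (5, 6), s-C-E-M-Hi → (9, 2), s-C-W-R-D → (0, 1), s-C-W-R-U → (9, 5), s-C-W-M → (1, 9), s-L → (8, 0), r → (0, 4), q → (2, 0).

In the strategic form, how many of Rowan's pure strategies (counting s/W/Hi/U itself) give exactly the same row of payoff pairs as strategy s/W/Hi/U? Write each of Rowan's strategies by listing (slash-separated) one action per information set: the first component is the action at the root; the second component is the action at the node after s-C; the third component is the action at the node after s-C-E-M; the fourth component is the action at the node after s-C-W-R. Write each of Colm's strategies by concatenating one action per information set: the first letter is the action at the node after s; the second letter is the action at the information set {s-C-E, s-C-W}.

Row for s/W/Hi/U (columns CR, CM, LR, LM): (9,5) (1,9) (8,0) (8,0).
Under s/W/Hi/U, Rowan's choice at the node after s-C-E-M can never be reached regardless of what Colm does, so varying those choices leaves every outcome unchanged.
Holding the reachable choices fixed and varying the unreachable one freely already gives 2 equivalent strategies.
No other strategy reproduces this row, so those 2 are the full class: s/W/Lo/U, s/W/Hi/U.

2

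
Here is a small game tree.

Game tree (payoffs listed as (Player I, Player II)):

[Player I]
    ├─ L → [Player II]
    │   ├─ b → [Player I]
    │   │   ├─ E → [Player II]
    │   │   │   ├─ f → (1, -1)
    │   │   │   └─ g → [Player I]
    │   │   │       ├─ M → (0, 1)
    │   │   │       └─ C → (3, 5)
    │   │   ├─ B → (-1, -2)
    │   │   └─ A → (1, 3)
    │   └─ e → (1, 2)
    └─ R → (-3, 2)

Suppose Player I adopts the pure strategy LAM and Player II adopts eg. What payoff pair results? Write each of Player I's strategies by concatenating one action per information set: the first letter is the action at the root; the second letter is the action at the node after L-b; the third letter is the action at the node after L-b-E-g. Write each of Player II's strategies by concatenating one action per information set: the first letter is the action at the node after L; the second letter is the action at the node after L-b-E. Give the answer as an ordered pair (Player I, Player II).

(1, 2)

Trace the play path from the root:
  Player I plays L
  Player II plays e at [L]
→ terminal payoff (1, 2).
(Player I's choice at the node after L-b is never reached on this path, so it doesn't affect the outcome.)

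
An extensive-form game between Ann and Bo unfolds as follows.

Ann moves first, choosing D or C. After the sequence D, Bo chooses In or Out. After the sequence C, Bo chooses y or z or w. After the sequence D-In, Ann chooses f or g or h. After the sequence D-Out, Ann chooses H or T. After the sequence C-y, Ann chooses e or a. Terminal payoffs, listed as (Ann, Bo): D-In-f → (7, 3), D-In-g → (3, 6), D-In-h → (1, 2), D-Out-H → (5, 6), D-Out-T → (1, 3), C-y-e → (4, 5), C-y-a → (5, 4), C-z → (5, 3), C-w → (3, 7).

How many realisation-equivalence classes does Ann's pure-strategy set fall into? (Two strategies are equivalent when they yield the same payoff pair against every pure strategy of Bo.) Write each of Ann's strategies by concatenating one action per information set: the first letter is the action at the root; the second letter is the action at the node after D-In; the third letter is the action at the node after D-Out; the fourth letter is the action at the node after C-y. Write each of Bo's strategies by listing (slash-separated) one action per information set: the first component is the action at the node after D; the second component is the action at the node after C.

Ann has 24 pure strategies: DfHe, DfHa, DfTe, DfTa, DgHe, DgHa, DgTe, DgTa, DhHe, DhHa, DhTe, DhTa, CfHe, CfHa, CfTe, CfTa, CgHe, CgHa, CgTe, CgTa, ChHe, ChHa, ChTe, ChTa. Columns: In/y, In/z, In/w, Out/y, Out/z, Out/w.
{DfHe, DfHa} → row (7,3) (7,3) (7,3) (5,6) (5,6) (5,6)
{DfTe, DfTa} → row (7,3) (7,3) (7,3) (1,3) (1,3) (1,3)
{DgHe, DgHa} → row (3,6) (3,6) (3,6) (5,6) (5,6) (5,6)
{DgTe, DgTa} → row (3,6) (3,6) (3,6) (1,3) (1,3) (1,3)
{DhHe, DhHa} → row (1,2) (1,2) (1,2) (5,6) (5,6) (5,6)
{DhTe, DhTa} → row (1,2) (1,2) (1,2) (1,3) (1,3) (1,3)
{CfHe, CfTe, CgHe, CgTe, ChHe, ChTe} → row (4,5) (5,3) (3,7) (4,5) (5,3) (3,7)
{CfHa, CfTa, CgHa, CgTa, ChHa, ChTa} → row (5,4) (5,3) (3,7) (5,4) (5,3) (3,7)
That's 8 distinct rows out of 24 strategies.

8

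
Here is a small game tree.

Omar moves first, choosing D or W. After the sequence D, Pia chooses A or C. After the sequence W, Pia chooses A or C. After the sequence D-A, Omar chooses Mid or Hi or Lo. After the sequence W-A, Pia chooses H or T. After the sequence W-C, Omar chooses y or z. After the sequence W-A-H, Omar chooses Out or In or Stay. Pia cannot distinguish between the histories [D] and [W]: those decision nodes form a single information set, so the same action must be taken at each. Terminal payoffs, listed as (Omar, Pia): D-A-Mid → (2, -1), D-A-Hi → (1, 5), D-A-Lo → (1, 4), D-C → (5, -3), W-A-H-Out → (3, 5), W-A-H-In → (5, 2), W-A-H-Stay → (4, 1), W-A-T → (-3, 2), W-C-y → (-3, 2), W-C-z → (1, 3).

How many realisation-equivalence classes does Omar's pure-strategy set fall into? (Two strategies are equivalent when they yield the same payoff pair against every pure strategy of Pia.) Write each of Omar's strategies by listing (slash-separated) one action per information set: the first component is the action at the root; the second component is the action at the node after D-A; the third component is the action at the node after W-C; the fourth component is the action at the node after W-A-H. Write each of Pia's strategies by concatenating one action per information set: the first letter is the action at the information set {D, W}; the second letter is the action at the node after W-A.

9

Omar has 36 pure strategies: D/Mid/y/Out, D/Mid/y/In, D/Mid/y/Stay, D/Mid/z/Out, D/Mid/z/In, D/Mid/z/Stay, D/Hi/y/Out, D/Hi/y/In, D/Hi/y/Stay, D/Hi/z/Out, D/Hi/z/In, D/Hi/z/Stay, D/Lo/y/Out, D/Lo/y/In, D/Lo/y/Stay, D/Lo/z/Out, D/Lo/z/In, D/Lo/z/Stay, W/Mid/y/Out, W/Mid/y/In, W/Mid/y/Stay, W/Mid/z/Out, W/Mid/z/In, W/Mid/z/Stay, W/Hi/y/Out, W/Hi/y/In, W/Hi/y/Stay, W/Hi/z/Out, W/Hi/z/In, W/Hi/z/Stay, W/Lo/y/Out, W/Lo/y/In, W/Lo/y/Stay, W/Lo/z/Out, W/Lo/z/In, W/Lo/z/Stay. Columns: AH, AT, CH, CT.
{D/Mid/y/Out, D/Mid/y/In, D/Mid/y/Stay, D/Mid/z/Out, D/Mid/z/In, D/Mid/z/Stay} → row (2,-1) (2,-1) (5,-3) (5,-3)
{D/Hi/y/Out, D/Hi/y/In, D/Hi/y/Stay, D/Hi/z/Out, D/Hi/z/In, D/Hi/z/Stay} → row (1,5) (1,5) (5,-3) (5,-3)
{D/Lo/y/Out, D/Lo/y/In, D/Lo/y/Stay, D/Lo/z/Out, D/Lo/z/In, D/Lo/z/Stay} → row (1,4) (1,4) (5,-3) (5,-3)
{W/Mid/y/Out, W/Hi/y/Out, W/Lo/y/Out} → row (3,5) (-3,2) (-3,2) (-3,2)
{W/Mid/y/In, W/Hi/y/In, W/Lo/y/In} → row (5,2) (-3,2) (-3,2) (-3,2)
{W/Mid/y/Stay, W/Hi/y/Stay, W/Lo/y/Stay} → row (4,1) (-3,2) (-3,2) (-3,2)
{W/Mid/z/Out, W/Hi/z/Out, W/Lo/z/Out} → row (3,5) (-3,2) (1,3) (1,3)
{W/Mid/z/In, W/Hi/z/In, W/Lo/z/In} → row (5,2) (-3,2) (1,3) (1,3)
{W/Mid/z/Stay, W/Hi/z/Stay, W/Lo/z/Stay} → row (4,1) (-3,2) (1,3) (1,3)
That's 9 distinct rows out of 36 strategies.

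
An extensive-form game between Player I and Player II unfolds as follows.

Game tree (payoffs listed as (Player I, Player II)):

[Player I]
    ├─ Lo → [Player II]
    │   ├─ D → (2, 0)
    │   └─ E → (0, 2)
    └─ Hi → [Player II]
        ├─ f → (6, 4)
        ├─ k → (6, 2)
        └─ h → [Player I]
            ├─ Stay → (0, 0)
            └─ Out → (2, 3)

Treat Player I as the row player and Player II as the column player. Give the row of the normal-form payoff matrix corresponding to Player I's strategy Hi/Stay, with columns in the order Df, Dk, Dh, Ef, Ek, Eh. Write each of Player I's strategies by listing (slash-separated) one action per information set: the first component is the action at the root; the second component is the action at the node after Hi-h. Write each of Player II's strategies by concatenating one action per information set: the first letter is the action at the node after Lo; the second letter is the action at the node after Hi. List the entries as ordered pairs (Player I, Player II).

vs Df: Player I plays Hi → Player II plays f at [Hi] → (6, 4)
vs Dk: Player I plays Hi → Player II plays k at [Hi] → (6, 2)
vs Dh: Player I plays Hi → Player II plays h at [Hi] → Player I plays Stay at [Hi-h] → (0, 0)
vs Ef: Player I plays Hi → Player II plays f at [Hi] → (6, 4)
vs Ek: Player I plays Hi → Player II plays k at [Hi] → (6, 2)
vs Eh: Player I plays Hi → Player II plays h at [Hi] → Player I plays Stay at [Hi-h] → (0, 0)

(6,4) (6,2) (0,0) (6,4) (6,2) (0,0)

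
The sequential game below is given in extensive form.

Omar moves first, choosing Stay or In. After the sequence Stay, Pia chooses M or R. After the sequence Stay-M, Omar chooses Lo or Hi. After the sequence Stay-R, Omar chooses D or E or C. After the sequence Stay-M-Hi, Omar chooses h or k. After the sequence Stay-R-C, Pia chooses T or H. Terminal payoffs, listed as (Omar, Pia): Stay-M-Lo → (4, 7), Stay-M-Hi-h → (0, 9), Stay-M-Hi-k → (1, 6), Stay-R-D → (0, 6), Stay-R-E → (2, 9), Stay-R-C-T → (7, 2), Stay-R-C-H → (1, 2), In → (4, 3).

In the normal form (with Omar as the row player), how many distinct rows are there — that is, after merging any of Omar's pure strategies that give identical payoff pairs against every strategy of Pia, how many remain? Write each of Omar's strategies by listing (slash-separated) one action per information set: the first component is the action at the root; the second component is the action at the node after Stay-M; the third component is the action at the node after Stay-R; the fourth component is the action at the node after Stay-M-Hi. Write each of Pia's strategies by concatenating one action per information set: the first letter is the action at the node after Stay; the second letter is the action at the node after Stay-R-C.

10

Omar has 24 pure strategies: Stay/Lo/D/h, Stay/Lo/D/k, Stay/Lo/E/h, Stay/Lo/E/k, Stay/Lo/C/h, Stay/Lo/C/k, Stay/Hi/D/h, Stay/Hi/D/k, Stay/Hi/E/h, Stay/Hi/E/k, Stay/Hi/C/h, Stay/Hi/C/k, In/Lo/D/h, In/Lo/D/k, In/Lo/E/h, In/Lo/E/k, In/Lo/C/h, In/Lo/C/k, In/Hi/D/h, In/Hi/D/k, In/Hi/E/h, In/Hi/E/k, In/Hi/C/h, In/Hi/C/k. Columns: MT, MH, RT, RH.
{Stay/Lo/D/h, Stay/Lo/D/k} → row (4,7) (4,7) (0,6) (0,6)
{Stay/Lo/E/h, Stay/Lo/E/k} → row (4,7) (4,7) (2,9) (2,9)
{Stay/Lo/C/h, Stay/Lo/C/k} → row (4,7) (4,7) (7,2) (1,2)
{Stay/Hi/D/h} → row (0,9) (0,9) (0,6) (0,6)
{Stay/Hi/D/k} → row (1,6) (1,6) (0,6) (0,6)
{Stay/Hi/E/h} → row (0,9) (0,9) (2,9) (2,9)
{Stay/Hi/E/k} → row (1,6) (1,6) (2,9) (2,9)
{Stay/Hi/C/h} → row (0,9) (0,9) (7,2) (1,2)
{Stay/Hi/C/k} → row (1,6) (1,6) (7,2) (1,2)
{In/Lo/D/h, In/Lo/D/k, In/Lo/E/h, In/Lo/E/k, In/Lo/C/h, In/Lo/C/k, In/Hi/D/h, In/Hi/D/k, In/Hi/E/h, In/Hi/E/k, In/Hi/C/h, In/Hi/C/k} → row (4,3) (4,3) (4,3) (4,3)
That's 10 distinct rows out of 24 strategies.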